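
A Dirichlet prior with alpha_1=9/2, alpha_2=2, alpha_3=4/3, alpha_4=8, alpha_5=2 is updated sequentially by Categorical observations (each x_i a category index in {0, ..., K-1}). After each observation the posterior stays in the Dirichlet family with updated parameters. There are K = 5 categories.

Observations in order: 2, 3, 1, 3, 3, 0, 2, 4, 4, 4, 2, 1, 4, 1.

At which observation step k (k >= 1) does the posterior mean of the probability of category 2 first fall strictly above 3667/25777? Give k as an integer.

k = 11

obs 1: x=2 → posterior Dirichlet(9/2, 2, 7/3, 8, 2)
obs 2: x=3 → posterior Dirichlet(9/2, 2, 7/3, 9, 2)
obs 3: x=1 → posterior Dirichlet(9/2, 3, 7/3, 9, 2)
obs 4: x=3 → posterior Dirichlet(9/2, 3, 7/3, 10, 2)
obs 5: x=3 → posterior Dirichlet(9/2, 3, 7/3, 11, 2)
obs 6: x=0 → posterior Dirichlet(11/2, 3, 7/3, 11, 2)
obs 7: x=2 → posterior Dirichlet(11/2, 3, 10/3, 11, 2)
obs 8: x=4 → posterior Dirichlet(11/2, 3, 10/3, 11, 3)
obs 9: x=4 → posterior Dirichlet(11/2, 3, 10/3, 11, 4)
obs 10: x=4 → posterior Dirichlet(11/2, 3, 10/3, 11, 5)
obs 11: x=2 → posterior Dirichlet(11/2, 3, 13/3, 11, 5)
obs 12: x=1 → posterior Dirichlet(11/2, 4, 13/3, 11, 5)
obs 13: x=4 → posterior Dirichlet(11/2, 4, 13/3, 11, 6)
obs 14: x=1 → posterior Dirichlet(11/2, 5, 13/3, 11, 6)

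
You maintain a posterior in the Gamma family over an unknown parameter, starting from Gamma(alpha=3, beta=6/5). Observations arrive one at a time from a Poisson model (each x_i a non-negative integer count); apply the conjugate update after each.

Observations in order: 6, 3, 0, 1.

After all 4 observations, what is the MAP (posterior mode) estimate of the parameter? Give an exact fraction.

30/13

obs 1: x=6 → posterior Gamma(9, 11/5)
obs 2: x=3 → posterior Gamma(12, 16/5)
obs 3: x=0 → posterior Gamma(12, 21/5)
obs 4: x=1 → posterior Gamma(13, 26/5)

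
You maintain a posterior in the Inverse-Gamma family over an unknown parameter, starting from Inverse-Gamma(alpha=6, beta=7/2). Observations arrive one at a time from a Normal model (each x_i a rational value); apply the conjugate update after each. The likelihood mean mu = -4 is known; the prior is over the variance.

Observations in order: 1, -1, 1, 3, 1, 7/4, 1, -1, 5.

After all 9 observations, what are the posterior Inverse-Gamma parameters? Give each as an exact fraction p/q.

obs 1: x=1 → posterior Inverse-Gamma(13/2, 16)
obs 2: x=-1 → posterior Inverse-Gamma(7, 41/2)
obs 3: x=1 → posterior Inverse-Gamma(15/2, 33)
obs 4: x=3 → posterior Inverse-Gamma(8, 115/2)
obs 5: x=1 → posterior Inverse-Gamma(17/2, 70)
obs 6: x=7/4 → posterior Inverse-Gamma(9, 2769/32)
obs 7: x=1 → posterior Inverse-Gamma(19/2, 3169/32)
obs 8: x=-1 → posterior Inverse-Gamma(10, 3313/32)
obs 9: x=5 → posterior Inverse-Gamma(21/2, 4609/32)

alpha=21/2, beta=4609/32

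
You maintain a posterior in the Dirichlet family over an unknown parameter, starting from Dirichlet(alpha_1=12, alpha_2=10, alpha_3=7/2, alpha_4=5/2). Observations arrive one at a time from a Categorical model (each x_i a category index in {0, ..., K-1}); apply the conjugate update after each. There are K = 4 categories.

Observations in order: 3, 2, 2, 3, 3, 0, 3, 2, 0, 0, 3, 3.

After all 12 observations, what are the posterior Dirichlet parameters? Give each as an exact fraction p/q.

obs 1: x=3 → posterior Dirichlet(12, 10, 7/2, 7/2)
obs 2: x=2 → posterior Dirichlet(12, 10, 9/2, 7/2)
obs 3: x=2 → posterior Dirichlet(12, 10, 11/2, 7/2)
obs 4: x=3 → posterior Dirichlet(12, 10, 11/2, 9/2)
obs 5: x=3 → posterior Dirichlet(12, 10, 11/2, 11/2)
obs 6: x=0 → posterior Dirichlet(13, 10, 11/2, 11/2)
obs 7: x=3 → posterior Dirichlet(13, 10, 11/2, 13/2)
obs 8: x=2 → posterior Dirichlet(13, 10, 13/2, 13/2)
obs 9: x=0 → posterior Dirichlet(14, 10, 13/2, 13/2)
obs 10: x=0 → posterior Dirichlet(15, 10, 13/2, 13/2)
obs 11: x=3 → posterior Dirichlet(15, 10, 13/2, 15/2)
obs 12: x=3 → posterior Dirichlet(15, 10, 13/2, 17/2)

alpha_1=15, alpha_2=10, alpha_3=13/2, alpha_4=17/2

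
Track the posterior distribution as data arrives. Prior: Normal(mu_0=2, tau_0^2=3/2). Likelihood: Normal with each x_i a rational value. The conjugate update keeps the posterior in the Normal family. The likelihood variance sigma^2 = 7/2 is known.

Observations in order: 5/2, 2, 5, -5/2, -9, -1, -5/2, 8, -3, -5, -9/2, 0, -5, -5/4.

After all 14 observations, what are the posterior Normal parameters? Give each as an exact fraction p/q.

mu_0=-139/196, tau_0^2=3/14

obs 1: x=5/2 → posterior Normal(43/20, 21/20)
obs 2: x=2 → posterior Normal(55/26, 21/26)
obs 3: x=5 → posterior Normal(85/32, 21/32)
obs 4: x=-5/2 → posterior Normal(35/19, 21/38)
obs 5: x=-9 → posterior Normal(4/11, 21/44)
obs 6: x=-1 → posterior Normal(1/5, 21/50)
obs 7: x=-5/2 → posterior Normal(-5/56, 3/8)
obs 8: x=8 → posterior Normal(43/62, 21/62)
obs 9: x=-3 → posterior Normal(25/68, 21/68)
obs 10: x=-5 → posterior Normal(-5/74, 21/74)
obs 11: x=-9/2 → posterior Normal(-2/5, 21/80)
obs 12: x=0 → posterior Normal(-16/43, 21/86)
obs 13: x=-5 → posterior Normal(-31/46, 21/92)
obs 14: x=-5/4 → posterior Normal(-139/196, 3/14)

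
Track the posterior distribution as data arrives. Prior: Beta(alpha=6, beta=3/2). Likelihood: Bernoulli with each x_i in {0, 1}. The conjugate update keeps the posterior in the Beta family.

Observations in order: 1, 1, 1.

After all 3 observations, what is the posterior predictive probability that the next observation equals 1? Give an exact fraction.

6/7

obs 1: x=1 → posterior Beta(7, 3/2)
obs 2: x=1 → posterior Beta(8, 3/2)
obs 3: x=1 → posterior Beta(9, 3/2)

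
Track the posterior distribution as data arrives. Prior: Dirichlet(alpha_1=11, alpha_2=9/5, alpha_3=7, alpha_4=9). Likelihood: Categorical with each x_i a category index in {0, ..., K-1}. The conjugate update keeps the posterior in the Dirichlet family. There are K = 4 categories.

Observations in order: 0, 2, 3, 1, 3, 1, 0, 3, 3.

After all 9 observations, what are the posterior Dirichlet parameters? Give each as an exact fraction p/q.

obs 1: x=0 → posterior Dirichlet(12, 9/5, 7, 9)
obs 2: x=2 → posterior Dirichlet(12, 9/5, 8, 9)
obs 3: x=3 → posterior Dirichlet(12, 9/5, 8, 10)
obs 4: x=1 → posterior Dirichlet(12, 14/5, 8, 10)
obs 5: x=3 → posterior Dirichlet(12, 14/5, 8, 11)
obs 6: x=1 → posterior Dirichlet(12, 19/5, 8, 11)
obs 7: x=0 → posterior Dirichlet(13, 19/5, 8, 11)
obs 8: x=3 → posterior Dirichlet(13, 19/5, 8, 12)
obs 9: x=3 → posterior Dirichlet(13, 19/5, 8, 13)

alpha_1=13, alpha_2=19/5, alpha_3=8, alpha_4=13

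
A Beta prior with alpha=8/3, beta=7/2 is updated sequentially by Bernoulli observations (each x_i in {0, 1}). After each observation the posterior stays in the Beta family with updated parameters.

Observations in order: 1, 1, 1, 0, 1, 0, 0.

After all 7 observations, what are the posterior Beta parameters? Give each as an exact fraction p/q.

alpha=20/3, beta=13/2

obs 1: x=1 → posterior Beta(11/3, 7/2)
obs 2: x=1 → posterior Beta(14/3, 7/2)
obs 3: x=1 → posterior Beta(17/3, 7/2)
obs 4: x=0 → posterior Beta(17/3, 9/2)
obs 5: x=1 → posterior Beta(20/3, 9/2)
obs 6: x=0 → posterior Beta(20/3, 11/2)
obs 7: x=0 → posterior Beta(20/3, 13/2)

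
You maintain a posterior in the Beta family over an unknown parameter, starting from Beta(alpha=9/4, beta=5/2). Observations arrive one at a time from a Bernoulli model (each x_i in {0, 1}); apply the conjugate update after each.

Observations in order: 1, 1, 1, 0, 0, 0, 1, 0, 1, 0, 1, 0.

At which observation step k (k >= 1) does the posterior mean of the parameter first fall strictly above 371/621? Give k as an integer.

obs 1: x=1 → posterior Beta(13/4, 5/2)
obs 2: x=1 → posterior Beta(17/4, 5/2)
obs 3: x=1 → posterior Beta(21/4, 5/2)
obs 4: x=0 → posterior Beta(21/4, 7/2)
obs 5: x=0 → posterior Beta(21/4, 9/2)
obs 6: x=0 → posterior Beta(21/4, 11/2)
obs 7: x=1 → posterior Beta(25/4, 11/2)
obs 8: x=0 → posterior Beta(25/4, 13/2)
obs 9: x=1 → posterior Beta(29/4, 13/2)
obs 10: x=0 → posterior Beta(29/4, 15/2)
obs 11: x=1 → posterior Beta(33/4, 15/2)
obs 12: x=0 → posterior Beta(33/4, 17/2)

k = 2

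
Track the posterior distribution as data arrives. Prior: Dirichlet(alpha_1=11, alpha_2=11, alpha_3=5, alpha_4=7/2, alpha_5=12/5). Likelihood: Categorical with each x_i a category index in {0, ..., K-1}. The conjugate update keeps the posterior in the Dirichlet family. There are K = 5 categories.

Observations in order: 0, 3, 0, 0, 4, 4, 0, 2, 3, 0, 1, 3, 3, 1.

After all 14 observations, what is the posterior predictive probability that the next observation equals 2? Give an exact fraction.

obs 1: x=0 → posterior Dirichlet(12, 11, 5, 7/2, 12/5)
obs 2: x=3 → posterior Dirichlet(12, 11, 5, 9/2, 12/5)
obs 3: x=0 → posterior Dirichlet(13, 11, 5, 9/2, 12/5)
obs 4: x=0 → posterior Dirichlet(14, 11, 5, 9/2, 12/5)
obs 5: x=4 → posterior Dirichlet(14, 11, 5, 9/2, 17/5)
obs 6: x=4 → posterior Dirichlet(14, 11, 5, 9/2, 22/5)
obs 7: x=0 → posterior Dirichlet(15, 11, 5, 9/2, 22/5)
obs 8: x=2 → posterior Dirichlet(15, 11, 6, 9/2, 22/5)
obs 9: x=3 → posterior Dirichlet(15, 11, 6, 11/2, 22/5)
obs 10: x=0 → posterior Dirichlet(16, 11, 6, 11/2, 22/5)
obs 11: x=1 → posterior Dirichlet(16, 12, 6, 11/2, 22/5)
obs 12: x=3 → posterior Dirichlet(16, 12, 6, 13/2, 22/5)
obs 13: x=3 → posterior Dirichlet(16, 12, 6, 15/2, 22/5)
obs 14: x=1 → posterior Dirichlet(16, 13, 6, 15/2, 22/5)

60/469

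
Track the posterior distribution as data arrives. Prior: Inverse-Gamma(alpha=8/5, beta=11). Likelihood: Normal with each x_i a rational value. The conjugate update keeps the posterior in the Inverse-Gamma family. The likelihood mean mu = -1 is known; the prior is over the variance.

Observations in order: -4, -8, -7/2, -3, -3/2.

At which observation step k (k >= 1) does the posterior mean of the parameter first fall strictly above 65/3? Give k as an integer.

obs 1: x=-4 → posterior Inverse-Gamma(21/10, 31/2)
obs 2: x=-8 → posterior Inverse-Gamma(13/5, 40)
obs 3: x=-7/2 → posterior Inverse-Gamma(31/10, 345/8)
obs 4: x=-3 → posterior Inverse-Gamma(18/5, 361/8)
obs 5: x=-3/2 → posterior Inverse-Gamma(41/10, 181/4)

k = 2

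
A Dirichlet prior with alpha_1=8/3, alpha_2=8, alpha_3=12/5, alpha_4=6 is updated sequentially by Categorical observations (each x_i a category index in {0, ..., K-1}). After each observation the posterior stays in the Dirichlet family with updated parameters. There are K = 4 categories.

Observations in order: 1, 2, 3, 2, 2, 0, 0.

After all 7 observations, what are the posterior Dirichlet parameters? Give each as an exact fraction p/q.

alpha_1=14/3, alpha_2=9, alpha_3=27/5, alpha_4=7

obs 1: x=1 → posterior Dirichlet(8/3, 9, 12/5, 6)
obs 2: x=2 → posterior Dirichlet(8/3, 9, 17/5, 6)
obs 3: x=3 → posterior Dirichlet(8/3, 9, 17/5, 7)
obs 4: x=2 → posterior Dirichlet(8/3, 9, 22/5, 7)
obs 5: x=2 → posterior Dirichlet(8/3, 9, 27/5, 7)
obs 6: x=0 → posterior Dirichlet(11/3, 9, 27/5, 7)
obs 7: x=0 → posterior Dirichlet(14/3, 9, 27/5, 7)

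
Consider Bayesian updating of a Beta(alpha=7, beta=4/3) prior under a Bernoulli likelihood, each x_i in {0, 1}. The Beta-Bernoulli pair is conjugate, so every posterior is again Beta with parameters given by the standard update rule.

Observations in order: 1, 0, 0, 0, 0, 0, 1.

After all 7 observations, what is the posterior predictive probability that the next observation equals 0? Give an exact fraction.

19/46

obs 1: x=1 → posterior Beta(8, 4/3)
obs 2: x=0 → posterior Beta(8, 7/3)
obs 3: x=0 → posterior Beta(8, 10/3)
obs 4: x=0 → posterior Beta(8, 13/3)
obs 5: x=0 → posterior Beta(8, 16/3)
obs 6: x=0 → posterior Beta(8, 19/3)
obs 7: x=1 → posterior Beta(9, 19/3)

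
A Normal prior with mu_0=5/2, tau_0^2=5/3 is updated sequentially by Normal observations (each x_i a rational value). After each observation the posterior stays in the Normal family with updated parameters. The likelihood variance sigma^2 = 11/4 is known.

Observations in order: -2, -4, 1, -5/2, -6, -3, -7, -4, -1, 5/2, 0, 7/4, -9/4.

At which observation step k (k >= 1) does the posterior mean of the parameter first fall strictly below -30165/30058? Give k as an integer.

k = 5

obs 1: x=-2 → posterior Normal(85/106, 55/53)
obs 2: x=-4 → posterior Normal(-75/146, 55/73)
obs 3: x=1 → posterior Normal(-35/186, 55/93)
obs 4: x=-5/2 → posterior Normal(-135/226, 55/113)
obs 5: x=-6 → posterior Normal(-375/266, 55/133)
obs 6: x=-3 → posterior Normal(-55/34, 55/153)
obs 7: x=-7 → posterior Normal(-775/346, 55/173)
obs 8: x=-4 → posterior Normal(-935/386, 55/193)
obs 9: x=-1 → posterior Normal(-325/142, 55/213)
obs 10: x=5/2 → posterior Normal(-875/466, 55/233)
obs 11: x=0 → posterior Normal(-875/506, 5/23)
obs 12: x=7/4 → posterior Normal(-115/78, 55/273)
obs 13: x=-9/4 → posterior Normal(-895/586, 55/293)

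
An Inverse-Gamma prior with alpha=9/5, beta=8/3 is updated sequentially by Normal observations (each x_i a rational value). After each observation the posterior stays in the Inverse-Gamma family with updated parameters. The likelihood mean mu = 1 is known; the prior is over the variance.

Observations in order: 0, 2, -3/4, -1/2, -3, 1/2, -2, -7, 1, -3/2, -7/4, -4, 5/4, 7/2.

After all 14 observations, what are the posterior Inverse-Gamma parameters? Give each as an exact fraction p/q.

obs 1: x=0 → posterior Inverse-Gamma(23/10, 19/6)
obs 2: x=2 → posterior Inverse-Gamma(14/5, 11/3)
obs 3: x=-3/4 → posterior Inverse-Gamma(33/10, 499/96)
obs 4: x=-1/2 → posterior Inverse-Gamma(19/5, 607/96)
obs 5: x=-3 → posterior Inverse-Gamma(43/10, 1375/96)
obs 6: x=1/2 → posterior Inverse-Gamma(24/5, 1387/96)
obs 7: x=-2 → posterior Inverse-Gamma(53/10, 1819/96)
obs 8: x=-7 → posterior Inverse-Gamma(29/5, 4891/96)
obs 9: x=1 → posterior Inverse-Gamma(63/10, 4891/96)
obs 10: x=-3/2 → posterior Inverse-Gamma(34/5, 5191/96)
obs 11: x=-7/4 → posterior Inverse-Gamma(73/10, 2777/48)
obs 12: x=-4 → posterior Inverse-Gamma(39/5, 3377/48)
obs 13: x=5/4 → posterior Inverse-Gamma(83/10, 6757/96)
obs 14: x=7/2 → posterior Inverse-Gamma(44/5, 7057/96)

alpha=44/5, beta=7057/96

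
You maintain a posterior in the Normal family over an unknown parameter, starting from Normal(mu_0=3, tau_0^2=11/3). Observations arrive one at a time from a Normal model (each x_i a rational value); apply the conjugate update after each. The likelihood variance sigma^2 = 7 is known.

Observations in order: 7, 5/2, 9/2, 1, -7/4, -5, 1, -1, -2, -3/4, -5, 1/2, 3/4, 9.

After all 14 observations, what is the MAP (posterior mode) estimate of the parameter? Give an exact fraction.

obs 1: x=7 → posterior Normal(35/8, 77/32)
obs 2: x=5/2 → posterior Normal(335/86, 77/43)
obs 3: x=9/2 → posterior Normal(217/54, 77/54)
obs 4: x=1 → posterior Normal(228/65, 77/65)
obs 5: x=-7/4 → posterior Normal(835/304, 77/76)
obs 6: x=-5 → posterior Normal(205/116, 77/87)
obs 7: x=1 → posterior Normal(659/392, 11/14)
obs 8: x=-1 → posterior Normal(615/436, 77/109)
obs 9: x=-2 → posterior Normal(527/480, 77/120)
obs 10: x=-3/4 → posterior Normal(247/262, 77/131)
obs 11: x=-5 → posterior Normal(137/284, 77/142)
obs 12: x=1/2 → posterior Normal(74/153, 77/153)
obs 13: x=3/4 → posterior Normal(329/656, 77/164)
obs 14: x=9 → posterior Normal(29/28, 11/25)

29/28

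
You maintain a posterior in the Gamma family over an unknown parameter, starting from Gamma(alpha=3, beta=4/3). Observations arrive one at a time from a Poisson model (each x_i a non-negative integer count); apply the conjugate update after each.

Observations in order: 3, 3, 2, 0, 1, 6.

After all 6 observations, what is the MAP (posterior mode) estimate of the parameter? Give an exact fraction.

51/22

obs 1: x=3 → posterior Gamma(6, 7/3)
obs 2: x=3 → posterior Gamma(9, 10/3)
obs 3: x=2 → posterior Gamma(11, 13/3)
obs 4: x=0 → posterior Gamma(11, 16/3)
obs 5: x=1 → posterior Gamma(12, 19/3)
obs 6: x=6 → posterior Gamma(18, 22/3)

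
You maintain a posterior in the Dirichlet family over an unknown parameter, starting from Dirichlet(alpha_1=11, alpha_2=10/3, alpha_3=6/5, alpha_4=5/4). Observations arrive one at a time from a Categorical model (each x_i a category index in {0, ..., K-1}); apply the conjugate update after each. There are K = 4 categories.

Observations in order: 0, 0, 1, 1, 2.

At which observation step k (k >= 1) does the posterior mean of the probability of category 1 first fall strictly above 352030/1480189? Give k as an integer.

obs 1: x=0 → posterior Dirichlet(12, 10/3, 6/5, 5/4)
obs 2: x=0 → posterior Dirichlet(13, 10/3, 6/5, 5/4)
obs 3: x=1 → posterior Dirichlet(13, 13/3, 6/5, 5/4)
obs 4: x=1 → posterior Dirichlet(13, 16/3, 6/5, 5/4)
obs 5: x=2 → posterior Dirichlet(13, 16/3, 11/5, 5/4)

k = 4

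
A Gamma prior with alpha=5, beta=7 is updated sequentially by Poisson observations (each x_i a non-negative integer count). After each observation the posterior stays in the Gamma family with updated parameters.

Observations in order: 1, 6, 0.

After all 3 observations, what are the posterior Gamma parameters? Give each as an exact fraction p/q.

alpha=12, beta=10

obs 1: x=1 → posterior Gamma(6, 8)
obs 2: x=6 → posterior Gamma(12, 9)
obs 3: x=0 → posterior Gamma(12, 10)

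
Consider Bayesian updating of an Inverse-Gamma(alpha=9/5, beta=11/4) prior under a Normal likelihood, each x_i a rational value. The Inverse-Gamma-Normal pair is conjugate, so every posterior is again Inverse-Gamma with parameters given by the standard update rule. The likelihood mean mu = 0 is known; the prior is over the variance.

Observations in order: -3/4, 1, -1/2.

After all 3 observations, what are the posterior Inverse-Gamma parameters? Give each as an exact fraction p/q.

alpha=33/10, beta=117/32

obs 1: x=-3/4 → posterior Inverse-Gamma(23/10, 97/32)
obs 2: x=1 → posterior Inverse-Gamma(14/5, 113/32)
obs 3: x=-1/2 → posterior Inverse-Gamma(33/10, 117/32)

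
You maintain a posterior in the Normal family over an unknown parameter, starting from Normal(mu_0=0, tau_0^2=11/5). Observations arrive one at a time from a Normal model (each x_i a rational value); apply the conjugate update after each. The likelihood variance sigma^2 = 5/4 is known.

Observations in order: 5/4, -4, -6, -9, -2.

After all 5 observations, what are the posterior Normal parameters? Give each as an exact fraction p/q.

obs 1: x=5/4 → posterior Normal(55/69, 55/69)
obs 2: x=-4 → posterior Normal(-121/113, 55/113)
obs 3: x=-6 → posterior Normal(-385/157, 55/157)
obs 4: x=-9 → posterior Normal(-781/201, 55/201)
obs 5: x=-2 → posterior Normal(-869/245, 11/49)

mu_0=-869/245, tau_0^2=11/49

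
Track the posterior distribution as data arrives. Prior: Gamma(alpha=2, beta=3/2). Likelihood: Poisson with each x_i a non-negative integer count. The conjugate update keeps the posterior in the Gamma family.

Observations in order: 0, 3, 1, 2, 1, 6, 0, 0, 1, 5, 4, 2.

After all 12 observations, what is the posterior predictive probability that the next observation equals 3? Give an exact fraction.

obs 1: x=0 → posterior Gamma(2, 5/2)
obs 2: x=3 → posterior Gamma(5, 7/2)
obs 3: x=1 → posterior Gamma(6, 9/2)
obs 4: x=2 → posterior Gamma(8, 11/2)
obs 5: x=1 → posterior Gamma(9, 13/2)
obs 6: x=6 → posterior Gamma(15, 15/2)
obs 7: x=0 → posterior Gamma(15, 17/2)
obs 8: x=0 → posterior Gamma(15, 19/2)
obs 9: x=1 → posterior Gamma(16, 21/2)
obs 10: x=5 → posterior Gamma(21, 23/2)
obs 11: x=4 → posterior Gamma(25, 25/2)
obs 12: x=2 → posterior Gamma(27, 27/2)

446973900148982072107835627664103091945424/2567686153161211134561828214731016126483469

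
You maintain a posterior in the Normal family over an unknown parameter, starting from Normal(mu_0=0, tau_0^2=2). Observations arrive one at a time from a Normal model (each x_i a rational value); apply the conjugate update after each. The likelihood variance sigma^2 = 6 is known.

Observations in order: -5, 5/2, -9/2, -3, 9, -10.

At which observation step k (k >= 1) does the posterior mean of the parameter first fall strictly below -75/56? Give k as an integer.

obs 1: x=-5 → posterior Normal(-5/4, 3/2)
obs 2: x=5/2 → posterior Normal(-1/2, 6/5)
obs 3: x=-9/2 → posterior Normal(-7/6, 1)
obs 4: x=-3 → posterior Normal(-10/7, 6/7)
obs 5: x=9 → posterior Normal(-1/8, 3/4)
obs 6: x=-10 → posterior Normal(-11/9, 2/3)

k = 4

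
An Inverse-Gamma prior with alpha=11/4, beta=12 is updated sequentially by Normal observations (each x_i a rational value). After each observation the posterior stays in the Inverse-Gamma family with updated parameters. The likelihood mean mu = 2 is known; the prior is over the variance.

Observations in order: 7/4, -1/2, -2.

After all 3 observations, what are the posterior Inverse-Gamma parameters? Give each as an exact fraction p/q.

alpha=17/4, beta=741/32

obs 1: x=7/4 → posterior Inverse-Gamma(13/4, 385/32)
obs 2: x=-1/2 → posterior Inverse-Gamma(15/4, 485/32)
obs 3: x=-2 → posterior Inverse-Gamma(17/4, 741/32)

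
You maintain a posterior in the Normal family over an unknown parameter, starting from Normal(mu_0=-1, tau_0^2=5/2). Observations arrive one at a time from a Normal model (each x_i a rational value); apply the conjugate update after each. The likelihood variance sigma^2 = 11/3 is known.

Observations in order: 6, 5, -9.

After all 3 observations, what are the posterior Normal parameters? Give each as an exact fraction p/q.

mu_0=8/67, tau_0^2=55/67

obs 1: x=6 → posterior Normal(68/37, 55/37)
obs 2: x=5 → posterior Normal(11/4, 55/52)
obs 3: x=-9 → posterior Normal(8/67, 55/67)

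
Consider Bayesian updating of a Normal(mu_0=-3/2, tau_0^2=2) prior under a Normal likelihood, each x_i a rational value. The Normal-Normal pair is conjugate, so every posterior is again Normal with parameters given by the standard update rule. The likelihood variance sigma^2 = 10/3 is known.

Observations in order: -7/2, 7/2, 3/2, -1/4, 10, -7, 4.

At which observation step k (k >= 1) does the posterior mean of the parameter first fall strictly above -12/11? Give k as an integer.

obs 1: x=-7/2 → posterior Normal(-9/4, 5/4)
obs 2: x=7/2 → posterior Normal(-15/22, 10/11)
obs 3: x=3/2 → posterior Normal(-3/14, 5/7)
obs 4: x=-1/4 → posterior Normal(-15/68, 10/17)
obs 5: x=10 → posterior Normal(21/16, 1/2)
obs 6: x=-7 → posterior Normal(21/92, 10/23)
obs 7: x=4 → posterior Normal(69/104, 5/13)

k = 2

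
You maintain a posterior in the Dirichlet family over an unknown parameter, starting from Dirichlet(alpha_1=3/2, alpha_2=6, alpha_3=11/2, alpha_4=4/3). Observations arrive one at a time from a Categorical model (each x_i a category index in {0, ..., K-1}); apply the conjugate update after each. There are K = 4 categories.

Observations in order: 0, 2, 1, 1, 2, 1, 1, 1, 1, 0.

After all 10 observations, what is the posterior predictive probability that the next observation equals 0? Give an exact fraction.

obs 1: x=0 → posterior Dirichlet(5/2, 6, 11/2, 4/3)
obs 2: x=2 → posterior Dirichlet(5/2, 6, 13/2, 4/3)
obs 3: x=1 → posterior Dirichlet(5/2, 7, 13/2, 4/3)
obs 4: x=1 → posterior Dirichlet(5/2, 8, 13/2, 4/3)
obs 5: x=2 → posterior Dirichlet(5/2, 8, 15/2, 4/3)
obs 6: x=1 → posterior Dirichlet(5/2, 9, 15/2, 4/3)
obs 7: x=1 → posterior Dirichlet(5/2, 10, 15/2, 4/3)
obs 8: x=1 → posterior Dirichlet(5/2, 11, 15/2, 4/3)
obs 9: x=1 → posterior Dirichlet(5/2, 12, 15/2, 4/3)
obs 10: x=0 → posterior Dirichlet(7/2, 12, 15/2, 4/3)

21/146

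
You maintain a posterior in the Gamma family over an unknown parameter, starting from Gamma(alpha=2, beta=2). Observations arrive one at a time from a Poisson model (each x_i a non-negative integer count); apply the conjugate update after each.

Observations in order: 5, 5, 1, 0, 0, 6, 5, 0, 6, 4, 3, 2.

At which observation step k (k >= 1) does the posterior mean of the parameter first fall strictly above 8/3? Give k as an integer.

k = 2

obs 1: x=5 → posterior Gamma(7, 3)
obs 2: x=5 → posterior Gamma(12, 4)
obs 3: x=1 → posterior Gamma(13, 5)
obs 4: x=0 → posterior Gamma(13, 6)
obs 5: x=0 → posterior Gamma(13, 7)
obs 6: x=6 → posterior Gamma(19, 8)
obs 7: x=5 → posterior Gamma(24, 9)
obs 8: x=0 → posterior Gamma(24, 10)
obs 9: x=6 → posterior Gamma(30, 11)
obs 10: x=4 → posterior Gamma(34, 12)
obs 11: x=3 → posterior Gamma(37, 13)
obs 12: x=2 → posterior Gamma(39, 14)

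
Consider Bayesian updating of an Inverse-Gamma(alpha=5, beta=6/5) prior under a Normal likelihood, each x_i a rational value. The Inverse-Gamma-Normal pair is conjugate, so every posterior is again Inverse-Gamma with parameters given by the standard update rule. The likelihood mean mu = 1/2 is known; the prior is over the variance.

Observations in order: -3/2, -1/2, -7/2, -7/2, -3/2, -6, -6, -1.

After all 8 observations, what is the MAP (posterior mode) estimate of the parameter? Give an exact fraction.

2603/400

obs 1: x=-3/2 → posterior Inverse-Gamma(11/2, 16/5)
obs 2: x=-1/2 → posterior Inverse-Gamma(6, 37/10)
obs 3: x=-7/2 → posterior Inverse-Gamma(13/2, 117/10)
obs 4: x=-7/2 → posterior Inverse-Gamma(7, 197/10)
obs 5: x=-3/2 → posterior Inverse-Gamma(15/2, 217/10)
obs 6: x=-6 → posterior Inverse-Gamma(8, 1713/40)
obs 7: x=-6 → posterior Inverse-Gamma(17/2, 1279/20)
obs 8: x=-1 → posterior Inverse-Gamma(9, 2603/40)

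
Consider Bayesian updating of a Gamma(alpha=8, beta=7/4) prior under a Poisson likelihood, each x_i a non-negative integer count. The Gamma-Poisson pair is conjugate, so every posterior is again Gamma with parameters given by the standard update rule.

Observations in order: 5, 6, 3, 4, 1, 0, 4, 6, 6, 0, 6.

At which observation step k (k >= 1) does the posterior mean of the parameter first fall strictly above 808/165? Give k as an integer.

k = 2

obs 1: x=5 → posterior Gamma(13, 11/4)
obs 2: x=6 → posterior Gamma(19, 15/4)
obs 3: x=3 → posterior Gamma(22, 19/4)
obs 4: x=4 → posterior Gamma(26, 23/4)
obs 5: x=1 → posterior Gamma(27, 27/4)
obs 6: x=0 → posterior Gamma(27, 31/4)
obs 7: x=4 → posterior Gamma(31, 35/4)
obs 8: x=6 → posterior Gamma(37, 39/4)
obs 9: x=6 → posterior Gamma(43, 43/4)
obs 10: x=0 → posterior Gamma(43, 47/4)
obs 11: x=6 → posterior Gamma(49, 51/4)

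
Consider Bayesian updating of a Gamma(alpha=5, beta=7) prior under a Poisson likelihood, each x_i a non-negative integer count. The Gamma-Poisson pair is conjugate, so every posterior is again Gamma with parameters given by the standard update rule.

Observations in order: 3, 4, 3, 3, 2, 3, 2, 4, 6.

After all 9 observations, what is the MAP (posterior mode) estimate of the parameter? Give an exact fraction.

17/8

obs 1: x=3 → posterior Gamma(8, 8)
obs 2: x=4 → posterior Gamma(12, 9)
obs 3: x=3 → posterior Gamma(15, 10)
obs 4: x=3 → posterior Gamma(18, 11)
obs 5: x=2 → posterior Gamma(20, 12)
obs 6: x=3 → posterior Gamma(23, 13)
obs 7: x=2 → posterior Gamma(25, 14)
obs 8: x=4 → posterior Gamma(29, 15)
obs 9: x=6 → posterior Gamma(35, 16)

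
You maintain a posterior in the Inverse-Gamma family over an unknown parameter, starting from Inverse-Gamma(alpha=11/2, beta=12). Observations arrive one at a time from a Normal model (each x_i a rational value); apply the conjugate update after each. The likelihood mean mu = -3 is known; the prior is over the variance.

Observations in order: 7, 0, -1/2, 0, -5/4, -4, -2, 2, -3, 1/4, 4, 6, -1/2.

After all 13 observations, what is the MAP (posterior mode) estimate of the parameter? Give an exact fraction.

obs 1: x=7 → posterior Inverse-Gamma(6, 62)
obs 2: x=0 → posterior Inverse-Gamma(13/2, 133/2)
obs 3: x=-1/2 → posterior Inverse-Gamma(7, 557/8)
obs 4: x=0 → posterior Inverse-Gamma(15/2, 593/8)
obs 5: x=-5/4 → posterior Inverse-Gamma(8, 2421/32)
obs 6: x=-4 → posterior Inverse-Gamma(17/2, 2437/32)
obs 7: x=-2 → posterior Inverse-Gamma(9, 2453/32)
obs 8: x=2 → posterior Inverse-Gamma(19/2, 2853/32)
obs 9: x=-3 → posterior Inverse-Gamma(10, 2853/32)
obs 10: x=1/4 → posterior Inverse-Gamma(21/2, 1511/16)
obs 11: x=4 → posterior Inverse-Gamma(11, 1903/16)
obs 12: x=6 → posterior Inverse-Gamma(23/2, 2551/16)
obs 13: x=-1/2 → posterior Inverse-Gamma(12, 2601/16)

2601/208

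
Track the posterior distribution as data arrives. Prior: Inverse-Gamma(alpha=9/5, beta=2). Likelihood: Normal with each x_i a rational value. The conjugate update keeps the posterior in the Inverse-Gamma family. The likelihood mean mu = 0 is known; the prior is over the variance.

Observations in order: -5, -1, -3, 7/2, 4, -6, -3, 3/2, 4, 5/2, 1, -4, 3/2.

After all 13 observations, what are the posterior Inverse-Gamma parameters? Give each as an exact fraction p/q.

alpha=83/10, beta=78

obs 1: x=-5 → posterior Inverse-Gamma(23/10, 29/2)
obs 2: x=-1 → posterior Inverse-Gamma(14/5, 15)
obs 3: x=-3 → posterior Inverse-Gamma(33/10, 39/2)
obs 4: x=7/2 → posterior Inverse-Gamma(19/5, 205/8)
obs 5: x=4 → posterior Inverse-Gamma(43/10, 269/8)
obs 6: x=-6 → posterior Inverse-Gamma(24/5, 413/8)
obs 7: x=-3 → posterior Inverse-Gamma(53/10, 449/8)
obs 8: x=3/2 → posterior Inverse-Gamma(29/5, 229/4)
obs 9: x=4 → posterior Inverse-Gamma(63/10, 261/4)
obs 10: x=5/2 → posterior Inverse-Gamma(34/5, 547/8)
obs 11: x=1 → posterior Inverse-Gamma(73/10, 551/8)
obs 12: x=-4 → posterior Inverse-Gamma(39/5, 615/8)
obs 13: x=3/2 → posterior Inverse-Gamma(83/10, 78)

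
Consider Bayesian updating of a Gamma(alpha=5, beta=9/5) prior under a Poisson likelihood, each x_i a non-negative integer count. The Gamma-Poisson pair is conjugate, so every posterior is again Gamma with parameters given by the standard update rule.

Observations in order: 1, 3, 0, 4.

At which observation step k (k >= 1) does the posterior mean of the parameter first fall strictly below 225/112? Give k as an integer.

k = 3

obs 1: x=1 → posterior Gamma(6, 14/5)
obs 2: x=3 → posterior Gamma(9, 19/5)
obs 3: x=0 → posterior Gamma(9, 24/5)
obs 4: x=4 → posterior Gamma(13, 29/5)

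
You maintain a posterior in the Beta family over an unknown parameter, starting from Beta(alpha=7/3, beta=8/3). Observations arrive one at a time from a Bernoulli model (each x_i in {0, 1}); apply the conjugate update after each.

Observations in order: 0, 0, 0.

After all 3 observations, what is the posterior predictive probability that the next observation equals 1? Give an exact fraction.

obs 1: x=0 → posterior Beta(7/3, 11/3)
obs 2: x=0 → posterior Beta(7/3, 14/3)
obs 3: x=0 → posterior Beta(7/3, 17/3)

7/24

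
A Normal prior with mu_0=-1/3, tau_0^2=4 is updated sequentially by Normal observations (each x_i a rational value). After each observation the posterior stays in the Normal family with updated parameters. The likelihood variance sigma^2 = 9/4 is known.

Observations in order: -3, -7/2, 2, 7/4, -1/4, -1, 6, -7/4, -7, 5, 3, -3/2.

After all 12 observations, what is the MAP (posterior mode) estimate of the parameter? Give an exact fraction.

obs 1: x=-3 → posterior Normal(-51/25, 36/25)
obs 2: x=-7/2 → posterior Normal(-107/41, 36/41)
obs 3: x=2 → posterior Normal(-25/19, 12/19)
obs 4: x=7/4 → posterior Normal(-47/73, 36/73)
obs 5: x=-1/4 → posterior Normal(-51/89, 36/89)
obs 6: x=-1 → posterior Normal(-67/105, 12/35)
obs 7: x=6 → posterior Normal(29/121, 36/121)
obs 8: x=-7/4 → posterior Normal(1/137, 36/137)
obs 9: x=-7 → posterior Normal(-37/51, 4/17)
obs 10: x=5 → posterior Normal(-31/169, 36/169)
obs 11: x=3 → posterior Normal(17/185, 36/185)
obs 12: x=-3/2 → posterior Normal(-7/201, 12/67)

-7/201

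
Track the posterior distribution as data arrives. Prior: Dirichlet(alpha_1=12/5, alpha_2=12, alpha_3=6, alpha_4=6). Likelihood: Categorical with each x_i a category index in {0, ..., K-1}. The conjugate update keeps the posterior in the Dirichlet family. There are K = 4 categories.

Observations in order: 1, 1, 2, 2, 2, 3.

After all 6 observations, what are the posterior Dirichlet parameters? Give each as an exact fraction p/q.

alpha_1=12/5, alpha_2=14, alpha_3=9, alpha_4=7

obs 1: x=1 → posterior Dirichlet(12/5, 13, 6, 6)
obs 2: x=1 → posterior Dirichlet(12/5, 14, 6, 6)
obs 3: x=2 → posterior Dirichlet(12/5, 14, 7, 6)
obs 4: x=2 → posterior Dirichlet(12/5, 14, 8, 6)
obs 5: x=2 → posterior Dirichlet(12/5, 14, 9, 6)
obs 6: x=3 → posterior Dirichlet(12/5, 14, 9, 7)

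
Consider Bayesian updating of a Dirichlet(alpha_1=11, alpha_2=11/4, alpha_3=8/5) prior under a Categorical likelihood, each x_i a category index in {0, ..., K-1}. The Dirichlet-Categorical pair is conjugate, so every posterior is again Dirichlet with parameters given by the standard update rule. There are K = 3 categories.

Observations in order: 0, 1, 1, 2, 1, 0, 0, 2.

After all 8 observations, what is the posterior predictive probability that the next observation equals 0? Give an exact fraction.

obs 1: x=0 → posterior Dirichlet(12, 11/4, 8/5)
obs 2: x=1 → posterior Dirichlet(12, 15/4, 8/5)
obs 3: x=1 → posterior Dirichlet(12, 19/4, 8/5)
obs 4: x=2 → posterior Dirichlet(12, 19/4, 13/5)
obs 5: x=1 → posterior Dirichlet(12, 23/4, 13/5)
obs 6: x=0 → posterior Dirichlet(13, 23/4, 13/5)
obs 7: x=0 → posterior Dirichlet(14, 23/4, 13/5)
obs 8: x=2 → posterior Dirichlet(14, 23/4, 18/5)

280/467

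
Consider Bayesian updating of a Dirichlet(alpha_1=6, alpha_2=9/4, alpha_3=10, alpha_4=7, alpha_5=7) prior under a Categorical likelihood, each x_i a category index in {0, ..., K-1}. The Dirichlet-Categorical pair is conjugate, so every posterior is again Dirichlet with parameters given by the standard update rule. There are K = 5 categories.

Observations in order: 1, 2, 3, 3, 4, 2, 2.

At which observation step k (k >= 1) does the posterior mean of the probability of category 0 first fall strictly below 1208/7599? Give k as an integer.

obs 1: x=1 → posterior Dirichlet(6, 13/4, 10, 7, 7)
obs 2: x=2 → posterior Dirichlet(6, 13/4, 11, 7, 7)
obs 3: x=3 → posterior Dirichlet(6, 13/4, 11, 8, 7)
obs 4: x=3 → posterior Dirichlet(6, 13/4, 11, 9, 7)
obs 5: x=4 → posterior Dirichlet(6, 13/4, 11, 9, 8)
obs 6: x=2 → posterior Dirichlet(6, 13/4, 12, 9, 8)
obs 7: x=2 → posterior Dirichlet(6, 13/4, 13, 9, 8)

k = 6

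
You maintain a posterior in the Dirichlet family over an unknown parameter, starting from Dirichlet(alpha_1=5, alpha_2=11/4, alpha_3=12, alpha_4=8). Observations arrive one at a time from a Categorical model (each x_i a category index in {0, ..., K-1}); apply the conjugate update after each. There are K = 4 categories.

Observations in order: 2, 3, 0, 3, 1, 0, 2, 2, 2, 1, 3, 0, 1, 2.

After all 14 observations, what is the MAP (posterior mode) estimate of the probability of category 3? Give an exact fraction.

40/151

obs 1: x=2 → posterior Dirichlet(5, 11/4, 13, 8)
obs 2: x=3 → posterior Dirichlet(5, 11/4, 13, 9)
obs 3: x=0 → posterior Dirichlet(6, 11/4, 13, 9)
obs 4: x=3 → posterior Dirichlet(6, 11/4, 13, 10)
obs 5: x=1 → posterior Dirichlet(6, 15/4, 13, 10)
obs 6: x=0 → posterior Dirichlet(7, 15/4, 13, 10)
obs 7: x=2 → posterior Dirichlet(7, 15/4, 14, 10)
obs 8: x=2 → posterior Dirichlet(7, 15/4, 15, 10)
obs 9: x=2 → posterior Dirichlet(7, 15/4, 16, 10)
obs 10: x=1 → posterior Dirichlet(7, 19/4, 16, 10)
obs 11: x=3 → posterior Dirichlet(7, 19/4, 16, 11)
obs 12: x=0 → posterior Dirichlet(8, 19/4, 16, 11)
obs 13: x=1 → posterior Dirichlet(8, 23/4, 16, 11)
obs 14: x=2 → posterior Dirichlet(8, 23/4, 17, 11)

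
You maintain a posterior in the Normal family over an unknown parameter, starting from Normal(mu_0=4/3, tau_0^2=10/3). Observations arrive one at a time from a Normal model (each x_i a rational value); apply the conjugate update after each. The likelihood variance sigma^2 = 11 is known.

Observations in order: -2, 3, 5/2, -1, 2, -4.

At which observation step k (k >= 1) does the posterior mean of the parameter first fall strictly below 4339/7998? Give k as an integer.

obs 1: x=-2 → posterior Normal(24/43, 110/43)
obs 2: x=3 → posterior Normal(54/53, 110/53)
obs 3: x=5/2 → posterior Normal(79/63, 110/63)
obs 4: x=-1 → posterior Normal(69/73, 110/73)
obs 5: x=2 → posterior Normal(89/83, 110/83)
obs 6: x=-4 → posterior Normal(49/93, 110/93)

k = 6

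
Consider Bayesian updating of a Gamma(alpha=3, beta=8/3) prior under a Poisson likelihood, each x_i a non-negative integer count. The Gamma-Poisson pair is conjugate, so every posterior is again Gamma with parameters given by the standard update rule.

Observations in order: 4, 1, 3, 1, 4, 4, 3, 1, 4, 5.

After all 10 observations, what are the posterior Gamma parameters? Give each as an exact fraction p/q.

obs 1: x=4 → posterior Gamma(7, 11/3)
obs 2: x=1 → posterior Gamma(8, 14/3)
obs 3: x=3 → posterior Gamma(11, 17/3)
obs 4: x=1 → posterior Gamma(12, 20/3)
obs 5: x=4 → posterior Gamma(16, 23/3)
obs 6: x=4 → posterior Gamma(20, 26/3)
obs 7: x=3 → posterior Gamma(23, 29/3)
obs 8: x=1 → posterior Gamma(24, 32/3)
obs 9: x=4 → posterior Gamma(28, 35/3)
obs 10: x=5 → posterior Gamma(33, 38/3)

alpha=33, beta=38/3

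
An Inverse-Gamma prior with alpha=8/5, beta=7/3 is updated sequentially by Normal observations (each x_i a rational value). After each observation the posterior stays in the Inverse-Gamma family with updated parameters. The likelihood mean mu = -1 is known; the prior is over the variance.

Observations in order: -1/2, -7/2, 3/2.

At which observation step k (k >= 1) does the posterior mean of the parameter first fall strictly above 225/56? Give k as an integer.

obs 1: x=-1/2 → posterior Inverse-Gamma(21/10, 59/24)
obs 2: x=-7/2 → posterior Inverse-Gamma(13/5, 67/12)
obs 3: x=3/2 → posterior Inverse-Gamma(31/10, 209/24)

k = 3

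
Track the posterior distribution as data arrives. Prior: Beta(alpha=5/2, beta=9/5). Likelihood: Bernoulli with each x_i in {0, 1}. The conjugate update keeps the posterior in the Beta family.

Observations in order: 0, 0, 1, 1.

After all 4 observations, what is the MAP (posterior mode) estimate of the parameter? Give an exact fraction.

obs 1: x=0 → posterior Beta(5/2, 14/5)
obs 2: x=0 → posterior Beta(5/2, 19/5)
obs 3: x=1 → posterior Beta(7/2, 19/5)
obs 4: x=1 → posterior Beta(9/2, 19/5)

5/9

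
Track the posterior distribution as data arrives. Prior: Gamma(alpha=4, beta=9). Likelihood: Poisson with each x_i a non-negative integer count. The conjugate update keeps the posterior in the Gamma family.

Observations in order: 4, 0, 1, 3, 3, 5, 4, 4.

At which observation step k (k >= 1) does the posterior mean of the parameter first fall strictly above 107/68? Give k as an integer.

obs 1: x=4 → posterior Gamma(8, 10)
obs 2: x=0 → posterior Gamma(8, 11)
obs 3: x=1 → posterior Gamma(9, 12)
obs 4: x=3 → posterior Gamma(12, 13)
obs 5: x=3 → posterior Gamma(15, 14)
obs 6: x=5 → posterior Gamma(20, 15)
obs 7: x=4 → posterior Gamma(24, 16)
obs 8: x=4 → posterior Gamma(28, 17)

k = 8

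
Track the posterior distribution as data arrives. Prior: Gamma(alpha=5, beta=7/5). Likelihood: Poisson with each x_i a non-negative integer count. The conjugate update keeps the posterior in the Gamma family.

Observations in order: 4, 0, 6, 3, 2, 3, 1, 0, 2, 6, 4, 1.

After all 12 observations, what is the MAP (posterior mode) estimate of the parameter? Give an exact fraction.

obs 1: x=4 → posterior Gamma(9, 12/5)
obs 2: x=0 → posterior Gamma(9, 17/5)
obs 3: x=6 → posterior Gamma(15, 22/5)
obs 4: x=3 → posterior Gamma(18, 27/5)
obs 5: x=2 → posterior Gamma(20, 32/5)
obs 6: x=3 → posterior Gamma(23, 37/5)
obs 7: x=1 → posterior Gamma(24, 42/5)
obs 8: x=0 → posterior Gamma(24, 47/5)
obs 9: x=2 → posterior Gamma(26, 52/5)
obs 10: x=6 → posterior Gamma(32, 57/5)
obs 11: x=4 → posterior Gamma(36, 62/5)
obs 12: x=1 → posterior Gamma(37, 67/5)

180/67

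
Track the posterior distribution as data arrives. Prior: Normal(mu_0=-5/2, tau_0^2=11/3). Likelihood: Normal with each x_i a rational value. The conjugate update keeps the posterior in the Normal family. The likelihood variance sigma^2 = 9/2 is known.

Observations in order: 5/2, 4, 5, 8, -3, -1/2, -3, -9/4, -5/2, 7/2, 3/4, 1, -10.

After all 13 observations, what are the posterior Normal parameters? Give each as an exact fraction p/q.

mu_0=19/626, tau_0^2=99/313

obs 1: x=5/2 → posterior Normal(-25/98, 99/49)
obs 2: x=4 → posterior Normal(151/142, 99/71)
obs 3: x=5 → posterior Normal(371/186, 33/31)
obs 4: x=8 → posterior Normal(723/230, 99/115)
obs 5: x=-3 → posterior Normal(591/274, 99/137)
obs 6: x=-1/2 → posterior Normal(569/318, 33/53)
obs 7: x=-3 → posterior Normal(437/362, 99/181)
obs 8: x=-9/4 → posterior Normal(169/203, 99/203)
obs 9: x=-5/2 → posterior Normal(38/75, 11/25)
obs 10: x=7/2 → posterior Normal(191/247, 99/247)
obs 11: x=3/4 → posterior Normal(415/538, 99/269)
obs 12: x=1 → posterior Normal(153/194, 33/97)
obs 13: x=-10 → posterior Normal(19/626, 99/313)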